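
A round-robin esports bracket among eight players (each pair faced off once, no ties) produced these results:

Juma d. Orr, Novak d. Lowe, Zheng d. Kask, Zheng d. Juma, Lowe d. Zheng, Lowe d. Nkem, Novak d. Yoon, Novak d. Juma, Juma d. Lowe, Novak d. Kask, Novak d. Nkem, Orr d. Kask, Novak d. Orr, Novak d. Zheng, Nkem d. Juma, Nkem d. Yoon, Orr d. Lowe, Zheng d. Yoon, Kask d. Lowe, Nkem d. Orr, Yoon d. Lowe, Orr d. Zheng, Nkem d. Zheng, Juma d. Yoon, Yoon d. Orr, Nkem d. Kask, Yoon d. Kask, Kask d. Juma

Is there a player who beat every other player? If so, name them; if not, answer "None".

Novak has 7 wins out of 7 opponents — a perfect record.

Novak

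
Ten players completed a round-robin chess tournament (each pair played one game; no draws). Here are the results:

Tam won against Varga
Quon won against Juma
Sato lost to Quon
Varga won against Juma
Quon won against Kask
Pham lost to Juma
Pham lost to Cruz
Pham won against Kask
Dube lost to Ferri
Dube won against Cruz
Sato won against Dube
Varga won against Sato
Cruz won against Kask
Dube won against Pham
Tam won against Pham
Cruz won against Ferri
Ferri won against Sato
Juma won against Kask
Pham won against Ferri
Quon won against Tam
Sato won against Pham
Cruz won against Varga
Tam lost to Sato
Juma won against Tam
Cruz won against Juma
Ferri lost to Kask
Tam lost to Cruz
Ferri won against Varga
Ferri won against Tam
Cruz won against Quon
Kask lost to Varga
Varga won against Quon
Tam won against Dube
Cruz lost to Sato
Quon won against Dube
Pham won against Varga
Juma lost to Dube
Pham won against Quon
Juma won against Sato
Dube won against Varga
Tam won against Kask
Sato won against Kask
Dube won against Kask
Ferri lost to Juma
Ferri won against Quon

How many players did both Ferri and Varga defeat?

Ferri beat: Dube, Quon, Tam, Sato, Varga.
Varga beat: Quon, Kask, Sato, Juma.
Both beat: Quon, Sato — 2.

2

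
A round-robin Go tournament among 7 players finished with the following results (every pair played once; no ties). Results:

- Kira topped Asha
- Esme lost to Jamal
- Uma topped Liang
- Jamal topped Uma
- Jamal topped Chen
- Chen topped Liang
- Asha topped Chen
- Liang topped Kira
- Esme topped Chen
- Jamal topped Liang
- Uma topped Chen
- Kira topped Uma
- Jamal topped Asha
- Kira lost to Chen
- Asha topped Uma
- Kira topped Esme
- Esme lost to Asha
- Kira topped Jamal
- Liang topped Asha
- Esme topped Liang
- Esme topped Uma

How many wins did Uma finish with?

Uma's results: beat Chen, Liang; lost to Asha, Kira, Jamal, Esme.
That is 2 wins.

2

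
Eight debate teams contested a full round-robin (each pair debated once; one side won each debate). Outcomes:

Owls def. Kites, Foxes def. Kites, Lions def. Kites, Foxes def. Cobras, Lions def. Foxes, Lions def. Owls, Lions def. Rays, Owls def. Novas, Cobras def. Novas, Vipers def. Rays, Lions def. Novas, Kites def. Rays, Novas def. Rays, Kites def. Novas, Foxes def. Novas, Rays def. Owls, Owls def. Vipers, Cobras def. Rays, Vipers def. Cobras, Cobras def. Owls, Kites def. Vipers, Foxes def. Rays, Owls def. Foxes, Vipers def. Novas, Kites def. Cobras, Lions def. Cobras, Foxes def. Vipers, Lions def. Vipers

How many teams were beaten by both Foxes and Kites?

Foxes beat: Rays, Kites, Novas, Vipers, Cobras.
Kites beat: Rays, Novas, Vipers, Cobras.
Both beat: Rays, Novas, Vipers, Cobras — 4.

4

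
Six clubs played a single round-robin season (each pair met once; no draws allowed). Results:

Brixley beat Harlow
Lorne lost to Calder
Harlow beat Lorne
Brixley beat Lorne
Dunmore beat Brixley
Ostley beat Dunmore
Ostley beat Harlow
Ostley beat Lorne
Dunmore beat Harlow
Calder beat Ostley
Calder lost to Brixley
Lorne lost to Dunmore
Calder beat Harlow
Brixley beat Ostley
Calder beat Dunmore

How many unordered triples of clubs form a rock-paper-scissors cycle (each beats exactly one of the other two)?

Of the C(6,3) = 20 triples, the cyclic ones are: {Brixley, Dunmore, Ostley}; {Brixley, Dunmore, Calder}.
That is 2.

2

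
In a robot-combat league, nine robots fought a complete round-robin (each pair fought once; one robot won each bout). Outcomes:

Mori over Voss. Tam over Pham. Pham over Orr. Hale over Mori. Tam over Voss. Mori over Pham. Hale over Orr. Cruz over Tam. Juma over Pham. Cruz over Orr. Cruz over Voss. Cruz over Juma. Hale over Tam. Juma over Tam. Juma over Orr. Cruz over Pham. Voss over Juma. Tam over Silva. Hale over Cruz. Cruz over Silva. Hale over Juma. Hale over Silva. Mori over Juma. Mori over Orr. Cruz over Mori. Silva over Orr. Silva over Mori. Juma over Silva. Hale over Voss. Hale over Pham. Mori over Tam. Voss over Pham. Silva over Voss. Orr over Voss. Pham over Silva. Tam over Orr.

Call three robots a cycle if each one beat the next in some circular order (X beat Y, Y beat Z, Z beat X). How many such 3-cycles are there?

8

Win totals: Silva 3, Voss 2, Tam 4, Orr 1, Mori 5, Juma 4, Cruz 7, Pham 2, Hale 8.
A robot with w wins dominates both others in C(w,2) triples; summing gives 3 + 1 + 6 + 0 + 10 + 6 + 21 + 1 + 28 = 76 transitive triples.
Total triples C(9,3) = 84, so cyclic triples = 84 − 76 = 8.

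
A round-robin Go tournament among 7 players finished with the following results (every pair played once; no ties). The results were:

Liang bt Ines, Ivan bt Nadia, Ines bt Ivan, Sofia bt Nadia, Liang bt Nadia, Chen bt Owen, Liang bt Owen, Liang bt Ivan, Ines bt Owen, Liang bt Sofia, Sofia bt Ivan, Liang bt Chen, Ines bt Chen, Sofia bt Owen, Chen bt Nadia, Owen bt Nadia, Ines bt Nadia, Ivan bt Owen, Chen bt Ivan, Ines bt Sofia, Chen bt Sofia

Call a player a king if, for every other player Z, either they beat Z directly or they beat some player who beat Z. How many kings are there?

Liang reaches everyone (king).
Nadia cannot reach Liang, Chen, Ivan, Owen, Sofia, Ines in two steps.
Chen cannot reach Liang, Ines in two steps.
Ivan cannot reach Liang, Chen, Sofia, Ines in two steps.
Owen cannot reach Liang, Chen, Ivan, Sofia, Ines in two steps.
Sofia cannot reach Liang, Chen, Ines in two steps.
Ines cannot reach Liang in two steps.
Kings: Liang — 1.

1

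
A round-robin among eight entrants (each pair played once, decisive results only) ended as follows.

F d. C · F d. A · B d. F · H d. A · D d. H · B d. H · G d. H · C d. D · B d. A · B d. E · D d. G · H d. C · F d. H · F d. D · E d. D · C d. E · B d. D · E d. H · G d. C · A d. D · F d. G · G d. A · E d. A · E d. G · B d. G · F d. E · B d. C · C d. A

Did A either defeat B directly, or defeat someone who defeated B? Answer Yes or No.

A did not beat B directly.
A beat D, but each of them lost to B. No two-step path.

No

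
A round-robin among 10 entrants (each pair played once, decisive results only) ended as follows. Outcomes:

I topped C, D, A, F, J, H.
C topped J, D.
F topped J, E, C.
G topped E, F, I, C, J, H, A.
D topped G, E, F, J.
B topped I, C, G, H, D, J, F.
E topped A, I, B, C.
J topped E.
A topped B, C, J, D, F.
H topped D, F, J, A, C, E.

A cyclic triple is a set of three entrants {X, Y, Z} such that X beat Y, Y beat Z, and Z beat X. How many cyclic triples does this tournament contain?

22

Win totals: A 5, B 7, C 2, D 4, E 4, F 3, G 7, H 6, I 6, J 1.
An entrant with w wins dominates both others in C(w,2) triples; summing gives 10 + 21 + 1 + 6 + 6 + 3 + 21 + 15 + 15 + 0 = 98 transitive triples.
Total triples C(10,3) = 120, so cyclic triples = 120 − 98 = 22.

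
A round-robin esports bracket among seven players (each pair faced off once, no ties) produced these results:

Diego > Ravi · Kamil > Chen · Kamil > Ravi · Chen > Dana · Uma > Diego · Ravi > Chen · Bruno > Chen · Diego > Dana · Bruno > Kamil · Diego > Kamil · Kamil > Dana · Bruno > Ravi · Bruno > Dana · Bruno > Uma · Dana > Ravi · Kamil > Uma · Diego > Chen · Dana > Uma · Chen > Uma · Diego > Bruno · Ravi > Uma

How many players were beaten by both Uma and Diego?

0

Uma beat: Diego.
Diego beat: Chen, Bruno, Dana, Ravi, Kamil.
No one was beaten by both.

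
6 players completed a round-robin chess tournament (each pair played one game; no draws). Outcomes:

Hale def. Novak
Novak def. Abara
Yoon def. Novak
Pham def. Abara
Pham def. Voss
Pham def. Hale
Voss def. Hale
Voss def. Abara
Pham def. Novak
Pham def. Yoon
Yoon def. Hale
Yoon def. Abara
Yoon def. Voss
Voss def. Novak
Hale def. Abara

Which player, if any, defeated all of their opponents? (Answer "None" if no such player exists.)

Pham

Pham has 5 wins out of 5 opponents — a perfect record.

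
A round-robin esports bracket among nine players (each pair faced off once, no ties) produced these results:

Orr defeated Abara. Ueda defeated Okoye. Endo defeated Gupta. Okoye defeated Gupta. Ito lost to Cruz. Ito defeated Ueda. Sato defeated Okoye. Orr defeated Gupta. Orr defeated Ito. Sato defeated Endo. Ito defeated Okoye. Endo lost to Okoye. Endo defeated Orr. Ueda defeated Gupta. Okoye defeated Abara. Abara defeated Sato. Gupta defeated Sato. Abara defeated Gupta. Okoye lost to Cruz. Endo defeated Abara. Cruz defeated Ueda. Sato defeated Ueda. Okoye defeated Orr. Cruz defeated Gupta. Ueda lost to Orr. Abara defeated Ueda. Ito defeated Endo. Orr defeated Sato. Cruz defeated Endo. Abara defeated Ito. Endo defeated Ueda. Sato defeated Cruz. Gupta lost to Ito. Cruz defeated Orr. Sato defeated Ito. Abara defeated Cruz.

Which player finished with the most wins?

Win totals: Ito 4, Cruz 6, Endo 4, Sato 5, Okoye 4, Ueda 2, Gupta 1, Abara 5, Orr 5.
Cruz leads with 6 wins (next highest: 5).

Cruz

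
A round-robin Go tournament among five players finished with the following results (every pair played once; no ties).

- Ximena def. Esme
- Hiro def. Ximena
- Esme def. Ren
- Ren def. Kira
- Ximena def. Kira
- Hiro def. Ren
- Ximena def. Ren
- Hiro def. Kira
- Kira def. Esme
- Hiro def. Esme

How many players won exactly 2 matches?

Win totals: Hiro 4, Esme 1, Kira 1, Ximena 3, Ren 1.
No player has exactly 2 wins.

0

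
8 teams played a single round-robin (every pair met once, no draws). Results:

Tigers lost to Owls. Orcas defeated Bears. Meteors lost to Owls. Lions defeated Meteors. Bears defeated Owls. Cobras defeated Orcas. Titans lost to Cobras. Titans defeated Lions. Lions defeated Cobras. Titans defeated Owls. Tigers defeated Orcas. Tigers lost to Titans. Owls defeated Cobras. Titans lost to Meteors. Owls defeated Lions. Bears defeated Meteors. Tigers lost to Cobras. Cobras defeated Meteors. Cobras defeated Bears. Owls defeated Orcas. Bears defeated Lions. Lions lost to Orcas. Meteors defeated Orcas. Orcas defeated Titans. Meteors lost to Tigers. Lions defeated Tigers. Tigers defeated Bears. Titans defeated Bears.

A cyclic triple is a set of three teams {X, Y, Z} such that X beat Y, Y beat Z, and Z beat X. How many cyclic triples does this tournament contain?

Win totals: Lions 3, Bears 3, Orcas 3, Titans 4, Tigers 3, Meteors 2, Cobras 5, Owls 5.
A team with w wins dominates both others in C(w,2) triples; summing gives 3 + 3 + 3 + 6 + 3 + 1 + 10 + 10 = 39 transitive triples.
Total triples C(8,3) = 56, so cyclic triples = 56 − 39 = 17.

17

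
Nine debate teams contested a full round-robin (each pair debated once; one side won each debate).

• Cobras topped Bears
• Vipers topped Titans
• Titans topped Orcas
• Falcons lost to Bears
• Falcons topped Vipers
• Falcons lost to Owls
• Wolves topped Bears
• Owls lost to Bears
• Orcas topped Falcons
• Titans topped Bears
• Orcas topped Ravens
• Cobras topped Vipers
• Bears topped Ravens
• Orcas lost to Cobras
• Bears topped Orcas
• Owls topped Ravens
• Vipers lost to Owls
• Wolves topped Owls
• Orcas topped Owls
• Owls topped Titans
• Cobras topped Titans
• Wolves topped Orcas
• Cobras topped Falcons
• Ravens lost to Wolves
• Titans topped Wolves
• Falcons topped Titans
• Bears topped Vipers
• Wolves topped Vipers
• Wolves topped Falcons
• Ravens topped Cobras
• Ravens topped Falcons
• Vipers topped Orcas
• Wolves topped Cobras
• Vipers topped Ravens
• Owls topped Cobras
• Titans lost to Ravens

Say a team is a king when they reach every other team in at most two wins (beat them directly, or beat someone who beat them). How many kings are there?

5

Ravens cannot reach Owls in two steps.
Titans reaches everyone (king).
Owls reaches everyone (king).
Falcons cannot reach Owls, Cobras in two steps.
Vipers reaches everyone (king).
Bears cannot reach Wolves in two steps.
Wolves reaches everyone (king).
Orcas cannot reach Bears, Wolves in two steps.
Cobras reaches everyone (king).
Kings: Titans, Owls, Vipers, Wolves, Cobras — 5.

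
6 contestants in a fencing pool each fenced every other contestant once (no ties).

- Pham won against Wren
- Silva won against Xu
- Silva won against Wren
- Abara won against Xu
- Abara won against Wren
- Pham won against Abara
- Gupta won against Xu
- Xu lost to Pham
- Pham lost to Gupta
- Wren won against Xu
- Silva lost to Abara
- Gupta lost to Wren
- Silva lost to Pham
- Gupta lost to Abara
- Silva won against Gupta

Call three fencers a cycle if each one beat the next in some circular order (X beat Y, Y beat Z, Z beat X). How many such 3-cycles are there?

Win totals: Xu 0, Abara 4, Wren 2, Silva 3, Gupta 2, Pham 4.
A fencer with w wins dominates both others in C(w,2) triples; summing gives 0 + 6 + 1 + 3 + 1 + 6 = 17 transitive triples.
Total triples C(6,3) = 20, so cyclic triples = 20 − 17 = 3.

3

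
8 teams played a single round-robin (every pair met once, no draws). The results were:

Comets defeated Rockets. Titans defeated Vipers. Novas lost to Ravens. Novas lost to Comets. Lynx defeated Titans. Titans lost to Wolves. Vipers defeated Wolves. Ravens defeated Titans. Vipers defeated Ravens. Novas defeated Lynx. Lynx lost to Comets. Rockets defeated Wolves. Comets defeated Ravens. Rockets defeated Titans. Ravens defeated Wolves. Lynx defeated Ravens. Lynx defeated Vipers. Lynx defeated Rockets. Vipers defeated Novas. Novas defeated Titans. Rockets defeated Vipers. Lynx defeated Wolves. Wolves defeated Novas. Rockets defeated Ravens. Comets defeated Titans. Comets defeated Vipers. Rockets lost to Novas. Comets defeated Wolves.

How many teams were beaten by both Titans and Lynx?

Titans beat: Vipers.
Lynx beat: Ravens, Wolves, Rockets, Titans, Vipers.
Both beat: Vipers — 1.

1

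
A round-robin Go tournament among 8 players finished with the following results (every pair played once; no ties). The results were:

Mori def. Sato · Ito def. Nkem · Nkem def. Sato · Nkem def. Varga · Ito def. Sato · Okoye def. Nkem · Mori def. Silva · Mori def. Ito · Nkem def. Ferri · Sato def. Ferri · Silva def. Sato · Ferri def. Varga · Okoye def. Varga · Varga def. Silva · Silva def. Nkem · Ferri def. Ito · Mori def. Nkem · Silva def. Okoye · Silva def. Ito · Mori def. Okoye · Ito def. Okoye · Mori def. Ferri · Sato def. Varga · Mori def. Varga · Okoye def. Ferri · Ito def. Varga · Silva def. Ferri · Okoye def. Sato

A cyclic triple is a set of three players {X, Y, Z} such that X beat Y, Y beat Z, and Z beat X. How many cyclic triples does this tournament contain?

Win totals: Varga 1, Ito 4, Mori 7, Okoye 4, Silva 5, Nkem 3, Sato 2, Ferri 2.
A player with w wins dominates both others in C(w,2) triples; summing gives 0 + 6 + 21 + 6 + 10 + 3 + 1 + 1 = 48 transitive triples.
Total triples C(8,3) = 56, so cyclic triples = 56 − 48 = 8.

8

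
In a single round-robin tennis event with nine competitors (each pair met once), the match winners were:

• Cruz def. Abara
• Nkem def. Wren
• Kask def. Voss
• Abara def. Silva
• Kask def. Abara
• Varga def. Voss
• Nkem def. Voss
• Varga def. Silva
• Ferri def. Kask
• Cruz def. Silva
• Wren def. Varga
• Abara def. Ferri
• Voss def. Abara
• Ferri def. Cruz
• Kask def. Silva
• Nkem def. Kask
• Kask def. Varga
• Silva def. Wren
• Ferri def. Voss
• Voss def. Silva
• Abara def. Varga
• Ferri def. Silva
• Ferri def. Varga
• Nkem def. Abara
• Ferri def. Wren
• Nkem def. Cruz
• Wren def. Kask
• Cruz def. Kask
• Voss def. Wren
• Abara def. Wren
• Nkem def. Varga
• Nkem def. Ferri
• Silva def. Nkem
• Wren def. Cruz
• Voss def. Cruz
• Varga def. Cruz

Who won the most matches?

Win totals: Silva 2, Cruz 3, Nkem 7, Kask 4, Abara 4, Wren 3, Ferri 6, Varga 3, Voss 4.
Nkem leads with 7 wins (next highest: 6).

Nkem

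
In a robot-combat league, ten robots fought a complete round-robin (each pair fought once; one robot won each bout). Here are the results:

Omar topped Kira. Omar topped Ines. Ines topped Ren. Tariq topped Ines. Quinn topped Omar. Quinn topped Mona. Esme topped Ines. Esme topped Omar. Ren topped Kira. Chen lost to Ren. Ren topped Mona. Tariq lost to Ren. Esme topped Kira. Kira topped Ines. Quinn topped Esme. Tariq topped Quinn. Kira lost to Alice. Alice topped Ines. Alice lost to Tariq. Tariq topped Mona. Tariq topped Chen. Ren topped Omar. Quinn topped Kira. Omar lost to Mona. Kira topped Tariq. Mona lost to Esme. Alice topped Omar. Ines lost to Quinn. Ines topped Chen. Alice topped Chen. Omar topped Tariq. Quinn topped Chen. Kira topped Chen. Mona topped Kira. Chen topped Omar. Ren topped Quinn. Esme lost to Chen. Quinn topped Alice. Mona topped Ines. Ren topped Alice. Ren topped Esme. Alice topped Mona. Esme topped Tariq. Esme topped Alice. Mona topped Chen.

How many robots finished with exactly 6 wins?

1

Win totals: Chen 2, Quinn 7, Alice 5, Mona 4, Ines 2, Kira 3, Ren 8, Tariq 5, Esme 6, Omar 3.
Exactly 6: Esme — 1 robot.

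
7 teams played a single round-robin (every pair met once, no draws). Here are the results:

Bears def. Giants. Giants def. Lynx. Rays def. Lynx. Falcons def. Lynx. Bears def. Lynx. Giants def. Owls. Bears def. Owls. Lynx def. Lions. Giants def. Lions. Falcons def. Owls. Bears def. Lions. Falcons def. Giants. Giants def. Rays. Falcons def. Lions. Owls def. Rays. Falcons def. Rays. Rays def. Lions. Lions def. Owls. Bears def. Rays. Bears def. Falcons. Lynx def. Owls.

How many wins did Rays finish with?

Rays' results: beat Lions, Lynx; lost to Owls, Falcons, Giants, Bears.
That is 2 wins.

2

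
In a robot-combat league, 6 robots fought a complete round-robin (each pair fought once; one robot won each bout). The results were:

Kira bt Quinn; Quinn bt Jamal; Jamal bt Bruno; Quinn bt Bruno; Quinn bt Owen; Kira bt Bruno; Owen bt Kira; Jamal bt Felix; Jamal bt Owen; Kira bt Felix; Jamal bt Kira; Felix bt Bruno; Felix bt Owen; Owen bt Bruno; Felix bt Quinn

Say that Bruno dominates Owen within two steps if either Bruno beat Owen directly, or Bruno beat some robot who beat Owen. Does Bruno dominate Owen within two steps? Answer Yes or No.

No

Bruno did not beat Owen directly.
Bruno beat no one, so there is no intermediate robot.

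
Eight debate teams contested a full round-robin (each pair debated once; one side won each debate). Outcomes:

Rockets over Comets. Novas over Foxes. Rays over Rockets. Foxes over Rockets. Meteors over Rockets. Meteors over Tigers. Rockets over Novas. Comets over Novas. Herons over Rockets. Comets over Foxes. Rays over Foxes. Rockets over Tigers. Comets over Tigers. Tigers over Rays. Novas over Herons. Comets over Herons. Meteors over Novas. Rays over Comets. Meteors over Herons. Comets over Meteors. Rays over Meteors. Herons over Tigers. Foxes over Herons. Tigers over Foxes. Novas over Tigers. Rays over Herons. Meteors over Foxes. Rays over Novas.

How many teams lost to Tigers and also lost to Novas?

1

Tigers beat: Rays, Foxes.
Novas beat: Herons, Tigers, Foxes.
Both beat: Foxes — 1.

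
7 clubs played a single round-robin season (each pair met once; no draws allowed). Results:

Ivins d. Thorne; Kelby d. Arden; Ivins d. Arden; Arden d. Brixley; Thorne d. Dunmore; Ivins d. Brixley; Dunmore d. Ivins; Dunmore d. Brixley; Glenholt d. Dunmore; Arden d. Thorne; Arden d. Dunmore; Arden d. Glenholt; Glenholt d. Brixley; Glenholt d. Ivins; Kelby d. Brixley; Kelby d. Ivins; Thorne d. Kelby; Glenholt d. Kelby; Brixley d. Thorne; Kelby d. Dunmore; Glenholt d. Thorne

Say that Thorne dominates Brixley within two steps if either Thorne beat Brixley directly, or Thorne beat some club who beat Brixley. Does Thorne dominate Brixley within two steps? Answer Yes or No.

Thorne did not beat Brixley directly.
Thorne beat Dunmore, Kelby. Of those, Dunmore beat Brixley.

Yes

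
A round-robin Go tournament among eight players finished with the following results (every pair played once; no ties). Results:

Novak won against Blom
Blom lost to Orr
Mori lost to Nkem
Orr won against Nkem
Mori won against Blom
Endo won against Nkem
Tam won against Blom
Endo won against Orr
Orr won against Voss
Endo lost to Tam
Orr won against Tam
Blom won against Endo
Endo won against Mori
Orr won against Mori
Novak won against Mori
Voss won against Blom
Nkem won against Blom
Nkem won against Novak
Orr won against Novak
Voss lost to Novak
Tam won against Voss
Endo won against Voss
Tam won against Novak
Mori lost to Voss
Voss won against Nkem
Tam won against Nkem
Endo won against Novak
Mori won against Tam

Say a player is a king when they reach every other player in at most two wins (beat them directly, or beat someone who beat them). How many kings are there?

Tam reaches everyone (king).
Voss cannot reach Orr in two steps.
Nkem cannot reach Orr in two steps.
Novak cannot reach Orr in two steps.
Blom cannot reach Tam in two steps.
Mori cannot reach Orr in two steps.
Endo reaches everyone (king).
Orr reaches everyone (king).
Kings: Tam, Endo, Orr — 3.

3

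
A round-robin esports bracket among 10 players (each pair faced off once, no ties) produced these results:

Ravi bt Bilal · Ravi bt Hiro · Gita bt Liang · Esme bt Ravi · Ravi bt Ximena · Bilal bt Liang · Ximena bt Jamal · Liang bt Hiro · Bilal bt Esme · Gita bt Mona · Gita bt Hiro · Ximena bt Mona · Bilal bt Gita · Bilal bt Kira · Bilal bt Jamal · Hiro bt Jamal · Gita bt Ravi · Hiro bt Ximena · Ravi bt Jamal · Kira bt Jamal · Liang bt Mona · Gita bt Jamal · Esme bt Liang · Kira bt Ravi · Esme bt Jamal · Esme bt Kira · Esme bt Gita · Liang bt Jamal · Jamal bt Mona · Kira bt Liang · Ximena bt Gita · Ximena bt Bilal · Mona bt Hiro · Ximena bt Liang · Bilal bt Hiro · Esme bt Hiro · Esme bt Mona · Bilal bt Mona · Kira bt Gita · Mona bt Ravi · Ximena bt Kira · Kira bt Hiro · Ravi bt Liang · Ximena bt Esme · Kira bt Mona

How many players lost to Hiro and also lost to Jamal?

0

Hiro beat: Jamal, Ximena.
Jamal beat: Mona.
No one was beaten by both.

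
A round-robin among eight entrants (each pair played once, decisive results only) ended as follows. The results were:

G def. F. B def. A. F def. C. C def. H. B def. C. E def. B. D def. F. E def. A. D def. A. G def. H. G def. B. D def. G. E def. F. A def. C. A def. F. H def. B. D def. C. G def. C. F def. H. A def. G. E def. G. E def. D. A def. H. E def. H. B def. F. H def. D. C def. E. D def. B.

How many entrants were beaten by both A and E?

3

A beat: C, F, G, H.
E beat: A, B, D, F, G, H.
Both beat: F, G, H — 3.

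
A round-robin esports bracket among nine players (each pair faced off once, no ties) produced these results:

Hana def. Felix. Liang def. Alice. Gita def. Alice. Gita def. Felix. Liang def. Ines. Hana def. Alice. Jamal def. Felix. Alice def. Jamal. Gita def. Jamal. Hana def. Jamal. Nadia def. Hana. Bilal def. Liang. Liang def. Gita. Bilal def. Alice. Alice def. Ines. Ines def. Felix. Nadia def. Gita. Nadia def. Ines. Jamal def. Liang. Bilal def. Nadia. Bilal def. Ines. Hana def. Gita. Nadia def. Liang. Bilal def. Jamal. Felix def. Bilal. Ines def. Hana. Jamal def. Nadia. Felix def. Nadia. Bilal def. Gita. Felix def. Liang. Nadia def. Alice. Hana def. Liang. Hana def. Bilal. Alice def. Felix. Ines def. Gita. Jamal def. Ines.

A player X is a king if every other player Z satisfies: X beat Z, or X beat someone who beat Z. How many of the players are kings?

7

Hana reaches everyone (king).
Liang cannot reach Bilal, Nadia in two steps.
Alice reaches everyone (king).
Felix reaches everyone (king).
Bilal reaches everyone (king).
Ines reaches everyone (king).
Jamal reaches everyone (king).
Nadia reaches everyone (king).
Gita cannot reach Hana in two steps.
Kings: Hana, Alice, Felix, Bilal, Ines, Jamal, Nadia — 7.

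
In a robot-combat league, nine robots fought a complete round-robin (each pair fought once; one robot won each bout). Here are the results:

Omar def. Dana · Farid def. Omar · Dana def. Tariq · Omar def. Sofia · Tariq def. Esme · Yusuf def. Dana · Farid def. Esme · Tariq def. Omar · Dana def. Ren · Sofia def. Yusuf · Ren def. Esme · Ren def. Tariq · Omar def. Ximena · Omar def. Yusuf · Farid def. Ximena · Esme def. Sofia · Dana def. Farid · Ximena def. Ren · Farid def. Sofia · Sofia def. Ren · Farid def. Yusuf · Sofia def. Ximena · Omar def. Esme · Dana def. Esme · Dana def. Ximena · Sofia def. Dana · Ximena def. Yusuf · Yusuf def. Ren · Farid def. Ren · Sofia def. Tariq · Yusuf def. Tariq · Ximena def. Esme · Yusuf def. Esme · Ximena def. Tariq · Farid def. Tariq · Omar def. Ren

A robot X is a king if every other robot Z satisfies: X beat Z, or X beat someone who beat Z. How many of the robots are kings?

Farid reaches everyone (king).
Sofia reaches everyone (king).
Ximena cannot reach Farid in two steps.
Esme cannot reach Farid, Omar in two steps.
Tariq cannot reach Farid in two steps.
Dana reaches everyone (king).
Ren cannot reach Farid, Ximena, Dana, Yusuf in two steps.
Yusuf reaches everyone (king).
Omar reaches everyone (king).
Kings: Farid, Sofia, Dana, Yusuf, Omar — 5.

5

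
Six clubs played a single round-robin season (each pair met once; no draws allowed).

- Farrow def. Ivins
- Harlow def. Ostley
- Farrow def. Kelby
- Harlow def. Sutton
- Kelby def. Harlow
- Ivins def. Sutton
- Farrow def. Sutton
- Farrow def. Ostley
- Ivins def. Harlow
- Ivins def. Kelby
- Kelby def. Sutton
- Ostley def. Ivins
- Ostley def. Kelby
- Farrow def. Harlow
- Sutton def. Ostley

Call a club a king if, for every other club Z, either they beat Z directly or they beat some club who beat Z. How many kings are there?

1

Farrow reaches everyone (king).
Ivins cannot reach Farrow in two steps.
Sutton cannot reach Farrow, Harlow in two steps.
Ostley cannot reach Farrow in two steps.
Harlow cannot reach Farrow in two steps.
Kelby cannot reach Farrow, Ivins in two steps.
Kings: Farrow — 1.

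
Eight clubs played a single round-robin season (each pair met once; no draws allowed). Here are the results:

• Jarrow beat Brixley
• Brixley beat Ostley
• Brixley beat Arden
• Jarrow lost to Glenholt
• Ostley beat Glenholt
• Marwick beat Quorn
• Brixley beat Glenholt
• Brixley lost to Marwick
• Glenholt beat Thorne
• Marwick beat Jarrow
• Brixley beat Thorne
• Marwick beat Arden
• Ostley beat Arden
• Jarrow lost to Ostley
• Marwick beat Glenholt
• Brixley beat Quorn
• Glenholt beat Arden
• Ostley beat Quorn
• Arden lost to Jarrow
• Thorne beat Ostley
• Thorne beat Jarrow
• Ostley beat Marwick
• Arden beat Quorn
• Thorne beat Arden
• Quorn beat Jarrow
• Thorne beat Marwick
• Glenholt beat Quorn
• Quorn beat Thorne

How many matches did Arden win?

Arden's results: beat Quorn; lost to Jarrow, Thorne, Glenholt, Brixley, Marwick, Ostley.
That is 1 win.

1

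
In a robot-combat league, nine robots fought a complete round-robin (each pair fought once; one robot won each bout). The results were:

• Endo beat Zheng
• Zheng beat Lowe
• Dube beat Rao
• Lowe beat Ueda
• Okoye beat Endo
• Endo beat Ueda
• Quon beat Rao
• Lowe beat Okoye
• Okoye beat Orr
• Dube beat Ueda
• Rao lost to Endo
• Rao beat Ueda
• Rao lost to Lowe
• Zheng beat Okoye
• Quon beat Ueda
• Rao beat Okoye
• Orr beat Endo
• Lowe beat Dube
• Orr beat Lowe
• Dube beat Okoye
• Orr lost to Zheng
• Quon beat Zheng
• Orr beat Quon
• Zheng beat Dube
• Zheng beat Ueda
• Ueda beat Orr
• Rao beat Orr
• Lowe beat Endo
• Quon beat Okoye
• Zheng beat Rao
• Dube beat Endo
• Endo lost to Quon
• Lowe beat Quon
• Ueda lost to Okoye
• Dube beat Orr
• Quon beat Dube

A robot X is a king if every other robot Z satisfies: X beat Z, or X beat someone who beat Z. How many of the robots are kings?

5

Quon reaches everyone (king).
Zheng reaches everyone (king).
Lowe reaches everyone (king).
Ueda cannot reach Zheng, Rao, Okoye, Dube in two steps.
Rao cannot reach Zheng, Dube in two steps.
Okoye cannot reach Dube in two steps.
Endo cannot reach Quon in two steps.
Orr reaches everyone (king).
Dube reaches everyone (king).
Kings: Quon, Zheng, Lowe, Orr, Dube — 5.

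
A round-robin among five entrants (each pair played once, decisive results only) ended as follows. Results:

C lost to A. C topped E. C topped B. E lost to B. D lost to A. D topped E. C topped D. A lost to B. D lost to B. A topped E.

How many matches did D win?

D's results: beat E; lost to A, B, C.
That is 1 win.

1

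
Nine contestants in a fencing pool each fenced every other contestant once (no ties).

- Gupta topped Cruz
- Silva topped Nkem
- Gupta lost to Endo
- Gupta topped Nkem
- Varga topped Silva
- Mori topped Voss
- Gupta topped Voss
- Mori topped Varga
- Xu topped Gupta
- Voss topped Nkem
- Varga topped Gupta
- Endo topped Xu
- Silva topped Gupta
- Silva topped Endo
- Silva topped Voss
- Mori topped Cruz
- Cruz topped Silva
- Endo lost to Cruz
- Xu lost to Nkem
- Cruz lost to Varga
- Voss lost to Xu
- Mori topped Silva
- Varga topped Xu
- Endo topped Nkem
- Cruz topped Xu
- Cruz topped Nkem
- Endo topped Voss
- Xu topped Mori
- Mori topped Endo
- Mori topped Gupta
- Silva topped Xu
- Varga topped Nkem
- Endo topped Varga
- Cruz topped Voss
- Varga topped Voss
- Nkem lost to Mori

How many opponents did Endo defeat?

Endo's results: beat Varga, Voss, Nkem, Xu, Gupta; lost to Mori, Silva, Cruz.
That is 5 wins.

5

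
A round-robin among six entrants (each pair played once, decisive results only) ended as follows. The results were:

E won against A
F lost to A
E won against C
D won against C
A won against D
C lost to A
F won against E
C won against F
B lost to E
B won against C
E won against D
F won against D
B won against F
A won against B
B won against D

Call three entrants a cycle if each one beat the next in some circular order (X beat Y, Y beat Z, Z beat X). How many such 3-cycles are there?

4

Win totals: A 4, B 3, C 1, D 1, E 4, F 2.
An entrant with w wins dominates both others in C(w,2) triples; summing gives 6 + 3 + 0 + 0 + 6 + 1 = 16 transitive triples.
Total triples C(6,3) = 20, so cyclic triples = 20 − 16 = 4.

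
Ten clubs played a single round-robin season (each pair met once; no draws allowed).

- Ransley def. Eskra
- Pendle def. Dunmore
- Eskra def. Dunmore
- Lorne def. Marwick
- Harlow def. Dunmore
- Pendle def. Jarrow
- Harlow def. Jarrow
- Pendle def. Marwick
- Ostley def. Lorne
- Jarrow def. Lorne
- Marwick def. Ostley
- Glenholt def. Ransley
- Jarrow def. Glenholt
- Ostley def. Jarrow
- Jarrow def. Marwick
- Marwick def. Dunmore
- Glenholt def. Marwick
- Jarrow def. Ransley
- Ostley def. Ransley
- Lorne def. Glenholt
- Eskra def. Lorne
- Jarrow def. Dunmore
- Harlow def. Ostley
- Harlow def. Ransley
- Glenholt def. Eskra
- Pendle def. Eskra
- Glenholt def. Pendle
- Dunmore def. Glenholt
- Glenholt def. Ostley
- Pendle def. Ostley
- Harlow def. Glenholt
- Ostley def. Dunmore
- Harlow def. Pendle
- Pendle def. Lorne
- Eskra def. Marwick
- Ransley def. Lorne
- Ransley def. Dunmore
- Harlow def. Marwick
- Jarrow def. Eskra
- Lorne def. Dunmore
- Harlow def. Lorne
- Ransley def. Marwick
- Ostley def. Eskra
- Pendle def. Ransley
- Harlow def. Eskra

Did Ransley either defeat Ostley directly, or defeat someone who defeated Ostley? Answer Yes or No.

Yes

Ransley did not beat Ostley directly.
Ransley beat Eskra, Marwick, Lorne, Dunmore. Of those, Marwick beat Ostley.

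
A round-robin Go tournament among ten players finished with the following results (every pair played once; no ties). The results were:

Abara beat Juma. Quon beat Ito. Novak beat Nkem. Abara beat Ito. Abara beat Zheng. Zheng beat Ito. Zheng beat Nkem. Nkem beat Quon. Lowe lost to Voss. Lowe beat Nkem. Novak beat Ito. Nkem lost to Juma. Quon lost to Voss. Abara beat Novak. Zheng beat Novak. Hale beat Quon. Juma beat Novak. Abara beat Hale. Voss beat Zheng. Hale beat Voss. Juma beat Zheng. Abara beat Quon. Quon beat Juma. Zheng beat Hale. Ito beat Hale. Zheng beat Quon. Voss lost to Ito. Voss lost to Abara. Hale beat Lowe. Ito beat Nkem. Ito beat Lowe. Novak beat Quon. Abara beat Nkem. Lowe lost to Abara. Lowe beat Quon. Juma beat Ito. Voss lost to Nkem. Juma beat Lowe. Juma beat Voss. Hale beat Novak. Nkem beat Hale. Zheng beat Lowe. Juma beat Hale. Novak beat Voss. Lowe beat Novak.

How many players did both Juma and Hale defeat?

Juma beat: Hale, Novak, Nkem, Voss, Lowe, Ito, Zheng.
Hale beat: Quon, Novak, Voss, Lowe.
Both beat: Novak, Voss, Lowe — 3.

3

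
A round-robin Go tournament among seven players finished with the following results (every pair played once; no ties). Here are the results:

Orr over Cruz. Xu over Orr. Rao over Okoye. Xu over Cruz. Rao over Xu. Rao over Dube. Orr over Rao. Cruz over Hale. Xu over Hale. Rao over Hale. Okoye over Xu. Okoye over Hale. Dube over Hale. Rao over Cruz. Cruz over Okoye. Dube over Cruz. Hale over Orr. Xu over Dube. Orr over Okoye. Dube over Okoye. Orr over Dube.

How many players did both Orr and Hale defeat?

0

Orr beat: Dube, Okoye, Cruz, Rao.
Hale beat: Orr.
No one was beaten by both.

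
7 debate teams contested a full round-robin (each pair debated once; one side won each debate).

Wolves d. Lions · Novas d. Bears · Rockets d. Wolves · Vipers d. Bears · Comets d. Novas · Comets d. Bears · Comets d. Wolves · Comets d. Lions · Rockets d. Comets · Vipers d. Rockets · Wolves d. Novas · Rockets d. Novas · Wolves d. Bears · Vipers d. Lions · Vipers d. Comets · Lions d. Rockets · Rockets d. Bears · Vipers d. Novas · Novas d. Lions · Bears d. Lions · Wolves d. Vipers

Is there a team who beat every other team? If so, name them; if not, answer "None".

Highest win total is Vipers with 5 (out of 6 possible).
Vipers lost to Wolves, so no team went undefeated.

None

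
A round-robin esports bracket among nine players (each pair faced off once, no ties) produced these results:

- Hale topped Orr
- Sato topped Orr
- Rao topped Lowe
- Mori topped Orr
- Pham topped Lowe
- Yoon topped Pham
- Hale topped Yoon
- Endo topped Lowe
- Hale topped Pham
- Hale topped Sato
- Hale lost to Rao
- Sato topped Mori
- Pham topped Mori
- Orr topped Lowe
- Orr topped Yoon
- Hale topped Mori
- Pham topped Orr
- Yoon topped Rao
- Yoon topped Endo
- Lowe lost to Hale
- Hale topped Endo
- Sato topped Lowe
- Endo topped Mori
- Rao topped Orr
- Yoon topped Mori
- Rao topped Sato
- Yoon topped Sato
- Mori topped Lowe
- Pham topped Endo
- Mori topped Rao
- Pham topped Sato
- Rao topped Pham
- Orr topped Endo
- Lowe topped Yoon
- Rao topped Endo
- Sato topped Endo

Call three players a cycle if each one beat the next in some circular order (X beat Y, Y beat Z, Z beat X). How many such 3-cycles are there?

Win totals: Pham 5, Rao 6, Mori 3, Lowe 1, Endo 2, Hale 7, Yoon 5, Sato 4, Orr 3.
A player with w wins dominates both others in C(w,2) triples; summing gives 10 + 15 + 3 + 0 + 1 + 21 + 10 + 6 + 3 = 69 transitive triples.
Total triples C(9,3) = 84, so cyclic triples = 84 − 69 = 15.

15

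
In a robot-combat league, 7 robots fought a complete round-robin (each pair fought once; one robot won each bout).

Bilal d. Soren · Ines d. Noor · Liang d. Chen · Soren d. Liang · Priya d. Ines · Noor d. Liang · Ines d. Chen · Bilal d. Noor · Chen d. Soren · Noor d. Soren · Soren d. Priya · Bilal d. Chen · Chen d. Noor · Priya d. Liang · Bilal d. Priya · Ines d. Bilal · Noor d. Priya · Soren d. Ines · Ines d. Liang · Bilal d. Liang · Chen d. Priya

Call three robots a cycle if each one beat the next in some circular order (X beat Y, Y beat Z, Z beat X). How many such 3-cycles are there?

Win totals: Liang 1, Chen 3, Soren 3, Bilal 5, Priya 2, Ines 4, Noor 3.
A robot with w wins dominates both others in C(w,2) triples; summing gives 0 + 3 + 3 + 10 + 1 + 6 + 3 = 26 transitive triples.
Total triples C(7,3) = 35, so cyclic triples = 35 − 26 = 9.

9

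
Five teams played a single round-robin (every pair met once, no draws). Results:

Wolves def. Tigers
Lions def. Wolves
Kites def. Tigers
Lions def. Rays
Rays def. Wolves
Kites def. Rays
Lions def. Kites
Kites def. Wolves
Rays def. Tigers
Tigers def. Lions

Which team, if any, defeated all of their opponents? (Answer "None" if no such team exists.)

Highest win total is Lions with 3 (out of 4 possible).
Lions lost to Tigers, so no team went undefeated.

None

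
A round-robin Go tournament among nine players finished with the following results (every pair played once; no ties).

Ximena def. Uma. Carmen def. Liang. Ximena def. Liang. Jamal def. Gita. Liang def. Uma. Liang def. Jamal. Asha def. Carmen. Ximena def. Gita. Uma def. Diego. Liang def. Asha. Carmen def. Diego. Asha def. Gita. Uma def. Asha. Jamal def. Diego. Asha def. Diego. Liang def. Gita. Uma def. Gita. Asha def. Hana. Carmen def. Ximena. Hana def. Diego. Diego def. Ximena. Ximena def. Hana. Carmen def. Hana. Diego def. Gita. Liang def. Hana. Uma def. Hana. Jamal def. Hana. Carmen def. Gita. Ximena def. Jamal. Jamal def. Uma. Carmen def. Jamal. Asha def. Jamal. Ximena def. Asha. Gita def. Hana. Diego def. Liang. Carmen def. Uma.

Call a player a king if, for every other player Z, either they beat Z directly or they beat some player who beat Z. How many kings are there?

Ximena reaches everyone (king).
Gita cannot reach Ximena, Uma, Carmen, Jamal, Liang, Asha in two steps.
Uma reaches everyone (king).
Carmen reaches everyone (king).
Diego cannot reach Carmen in two steps.
Jamal cannot reach Carmen in two steps.
Hana cannot reach Uma, Carmen, Jamal, Asha in two steps.
Liang cannot reach Ximena in two steps.
Asha reaches everyone (king).
Kings: Ximena, Uma, Carmen, Asha — 4.

4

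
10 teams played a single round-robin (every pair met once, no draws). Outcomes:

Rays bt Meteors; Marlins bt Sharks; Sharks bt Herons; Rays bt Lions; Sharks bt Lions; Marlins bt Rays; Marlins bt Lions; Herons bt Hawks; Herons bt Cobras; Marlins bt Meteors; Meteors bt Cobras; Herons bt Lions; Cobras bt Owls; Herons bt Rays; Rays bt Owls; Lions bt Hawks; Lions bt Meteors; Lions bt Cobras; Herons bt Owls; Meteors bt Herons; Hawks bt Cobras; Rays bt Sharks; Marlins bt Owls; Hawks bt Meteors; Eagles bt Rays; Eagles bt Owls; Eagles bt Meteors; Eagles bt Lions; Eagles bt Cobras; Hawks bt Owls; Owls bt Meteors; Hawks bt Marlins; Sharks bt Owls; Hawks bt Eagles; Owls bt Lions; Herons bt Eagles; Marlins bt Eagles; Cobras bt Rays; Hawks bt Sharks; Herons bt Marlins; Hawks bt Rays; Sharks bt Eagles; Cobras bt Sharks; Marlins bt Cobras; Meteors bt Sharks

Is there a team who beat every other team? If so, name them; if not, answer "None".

None

Highest win total is Marlins with 7 (out of 9 possible).
Marlins lost to Hawks, Herons, so no team went undefeated.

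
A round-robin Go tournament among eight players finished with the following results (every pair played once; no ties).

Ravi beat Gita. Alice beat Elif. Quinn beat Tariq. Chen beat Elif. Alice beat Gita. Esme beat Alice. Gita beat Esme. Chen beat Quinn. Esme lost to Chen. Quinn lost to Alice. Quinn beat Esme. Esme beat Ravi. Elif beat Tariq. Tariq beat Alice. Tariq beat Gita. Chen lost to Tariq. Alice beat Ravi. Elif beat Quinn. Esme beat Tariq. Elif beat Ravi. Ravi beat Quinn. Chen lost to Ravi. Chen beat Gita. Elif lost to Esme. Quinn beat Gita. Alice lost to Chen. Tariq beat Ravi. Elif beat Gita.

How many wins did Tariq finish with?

4

Tariq's results: beat Gita, Ravi, Alice, Chen; lost to Quinn, Elif, Esme.
That is 4 wins.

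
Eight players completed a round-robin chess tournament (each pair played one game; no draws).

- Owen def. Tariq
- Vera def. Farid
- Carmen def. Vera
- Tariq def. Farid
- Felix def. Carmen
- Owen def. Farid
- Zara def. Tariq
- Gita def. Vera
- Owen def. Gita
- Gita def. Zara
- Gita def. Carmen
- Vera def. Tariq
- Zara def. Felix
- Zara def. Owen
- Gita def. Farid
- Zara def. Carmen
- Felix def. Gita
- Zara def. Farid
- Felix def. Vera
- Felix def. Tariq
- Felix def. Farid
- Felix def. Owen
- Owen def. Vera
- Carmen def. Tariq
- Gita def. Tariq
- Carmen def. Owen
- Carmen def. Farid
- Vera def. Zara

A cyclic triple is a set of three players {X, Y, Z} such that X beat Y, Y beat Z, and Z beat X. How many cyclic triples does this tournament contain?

6

Win totals: Tariq 1, Farid 0, Gita 5, Vera 3, Felix 6, Zara 5, Owen 4, Carmen 4.
A player with w wins dominates both others in C(w,2) triples; summing gives 0 + 0 + 10 + 3 + 15 + 10 + 6 + 6 = 50 transitive triples.
Total triples C(8,3) = 56, so cyclic triples = 56 − 50 = 6.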